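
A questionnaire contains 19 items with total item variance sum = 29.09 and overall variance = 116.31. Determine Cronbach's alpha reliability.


alpha = (k/(k-1)) * (1 - sum(si^2)/s_total^2)
= (19/18) * (1 - 29.09/116.31)
alpha = 0.7916

0.7916


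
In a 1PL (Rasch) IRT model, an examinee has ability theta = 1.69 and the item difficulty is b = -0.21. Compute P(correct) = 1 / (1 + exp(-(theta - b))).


theta - b = 1.69 - -0.21 = 1.9
exp(-(theta - b)) = exp(-1.9) = 0.1496
P = 1 / (1 + 0.1496)
P = 0.8699

0.8699


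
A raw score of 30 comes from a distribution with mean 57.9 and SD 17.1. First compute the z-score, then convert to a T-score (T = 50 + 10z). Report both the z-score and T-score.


z = (X - mean) / SD = (30 - 57.9) / 17.1
z = -27.9 / 17.1
z = -1.6316
T-score = T = 50 + 10z
Carry z at full precision (z = -27.9 / 17.1) into the conversion:
T-score = 50 + 10 * (-27.9 / 17.1) = 50 + -279 / 17.1
T-score = 50 + -16.3158
T-score = 33.6842

33.6842


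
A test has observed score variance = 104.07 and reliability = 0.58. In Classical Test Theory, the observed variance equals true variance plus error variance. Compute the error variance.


var_true = rxx * var_obs = 0.58 * 104.07 = 60.3606
var_error = var_obs - var_true
var_error = 104.07 - 60.3606
var_error = 43.7094

43.7094


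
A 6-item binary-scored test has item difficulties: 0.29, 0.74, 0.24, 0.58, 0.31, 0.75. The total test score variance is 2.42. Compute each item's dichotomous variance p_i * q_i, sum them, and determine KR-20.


For each item, compute p_i * q_i:
  Item 1: 0.29 * 0.71 = 0.2059
  Item 2: 0.74 * 0.26 = 0.1924
  Item 3: 0.24 * 0.76 = 0.1824
  Item 4: 0.58 * 0.42 = 0.2436
  Item 5: 0.31 * 0.69 = 0.2139
  Item 6: 0.75 * 0.25 = 0.1875
Sum(p_i * q_i) = 0.2059 + 0.1924 + 0.1824 + 0.2436 + 0.2139 + 0.1875 = 1.2257
KR-20 = (k/(k-1)) * (1 - Sum(p_i*q_i) / Var_total)
= (6/5) * (1 - 1.2257/2.42)
= 1.2 * 0.4935
KR-20 = 0.5922

0.5922


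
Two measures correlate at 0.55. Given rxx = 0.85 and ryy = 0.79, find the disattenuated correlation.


r_corrected = rxy / sqrt(rxx * ryy)
= 0.55 / sqrt(0.85 * 0.79)
= 0.55 / sqrt(0.6715)
= 0.55 / 0.819451
r_corrected = 0.6712

0.6712


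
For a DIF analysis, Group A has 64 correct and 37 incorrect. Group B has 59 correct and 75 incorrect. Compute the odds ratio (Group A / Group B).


Odds_A = 64/37 = 1.7297
Odds_B = 59/75 = 0.7867
OR = Odds_A / Odds_B = 1.7297 / 0.7867
Exactly, OR = (64 * 75) / (37 * 59) = 4800 / 2183
OR = 2.1988

2.1988


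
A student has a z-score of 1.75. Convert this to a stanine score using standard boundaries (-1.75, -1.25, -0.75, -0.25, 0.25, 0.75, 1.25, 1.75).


Stanine boundaries: [-1.75, -1.25, -0.75, -0.25, 0.25, 0.75, 1.25, 1.75]
z = 1.75
Check each boundary:
  z >= -1.75 -> could be stanine 2
  z >= -1.25 -> could be stanine 3
  z >= -0.75 -> could be stanine 4
  z >= -0.25 -> could be stanine 5
  z >= 0.25 -> could be stanine 6
  z >= 0.75 -> could be stanine 7
  z >= 1.25 -> could be stanine 8
  z >= 1.75 -> could be stanine 9
Highest qualifying boundary gives stanine = 9

9


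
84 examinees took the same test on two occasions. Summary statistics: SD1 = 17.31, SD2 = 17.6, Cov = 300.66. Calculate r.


r = cov(X,Y) / (SD_X * SD_Y)
r = 300.66 / (17.31 * 17.6)
r = 300.66 / 304.656
r = 0.9869

0.9869


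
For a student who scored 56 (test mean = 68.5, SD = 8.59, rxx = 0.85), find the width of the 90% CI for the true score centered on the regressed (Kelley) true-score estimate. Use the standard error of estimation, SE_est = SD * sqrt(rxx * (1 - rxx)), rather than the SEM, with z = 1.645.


True score estimate = 0.85*56 + 0.15*68.5 = 57.875
SE_est = SD * sqrt(rxx * (1 - rxx)) = 8.59 * sqrt(0.85 * 0.15) = 8.59 * sqrt(0.1275) = 3.067244
CI = T_est +/- z * SE_est, so width = 2 * z * SE_est = 2 * 1.645 * 3.067244
Width = 10.0912

10.0912


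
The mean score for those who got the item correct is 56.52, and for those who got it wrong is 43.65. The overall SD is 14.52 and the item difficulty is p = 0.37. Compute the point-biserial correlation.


q = 1 - p = 0.63
rpb = ((M1 - M0) / SD) * sqrt(p * q)
rpb = ((56.52 - 43.65) / 14.52) * sqrt(0.37 * 0.63)
rpb = 0.4279

0.4279


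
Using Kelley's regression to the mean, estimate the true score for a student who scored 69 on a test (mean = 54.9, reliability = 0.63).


T_est = rxx * X + (1 - rxx) * mean
T_est = 0.63 * 69 + 0.37 * 54.9
T_est = 43.47 + 20.313
T_est = 63.783

63.783


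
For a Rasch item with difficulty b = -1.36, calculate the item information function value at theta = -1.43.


P = 1/(1+exp(-(-1.43--1.36))) = 0.4825
I = P*(1-P) = 0.4825 * 0.5175
I = 0.2497

0.2497


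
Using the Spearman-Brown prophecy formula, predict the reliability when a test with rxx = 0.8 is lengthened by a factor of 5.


r_new = (n * rxx) / (1 + (n-1) * rxx)
r_new = (5 * 0.8) / (1 + 4 * 0.8)
r_new = 4.0 / 4.2
r_new = 0.9524

0.9524


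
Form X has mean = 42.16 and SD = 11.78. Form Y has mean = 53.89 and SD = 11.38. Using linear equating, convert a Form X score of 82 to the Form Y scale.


slope = SD_Y / SD_X = 11.38 / 11.78 ~ 0.966
intercept = mean_Y - slope * mean_X = 53.89 - (11.38 / 11.78) * 42.16 ~ 13.1616
Y = slope * X + intercept. To avoid rounding drift from the rounded slope/intercept, evaluate the equivalent form Y = mean_Y + SD_Y * (X - mean_X) / SD_X at full precision:
Y = 53.89 + 11.38 * (82 - 42.16) / 11.78
Y = 53.89 + 11.38 * 39.84 / 11.78
Y = 53.89 + 453.3792 / 11.78
Y = 53.89 + 38.4872
Y = 92.3772

92.3772


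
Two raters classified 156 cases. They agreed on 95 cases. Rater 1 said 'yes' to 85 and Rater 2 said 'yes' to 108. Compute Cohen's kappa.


P_o = 95/156 = 0.608974
P_e = (85*108 + 71*48) / 24336 = 0.517258
kappa = (P_o - P_e) / (1 - P_e)
kappa = (0.608974 - 0.517258) / (1 - 0.517258)
kappa = 0.19

0.19


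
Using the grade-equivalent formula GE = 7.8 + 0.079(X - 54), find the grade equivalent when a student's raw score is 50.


raw - median = 50 - 54 = -4
slope * diff = 0.079 * -4 = -0.316
GE = 7.8 + -0.316
GE = 7.484

7.484


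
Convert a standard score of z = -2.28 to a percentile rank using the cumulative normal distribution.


CDF(z) = 0.5 * (1 + erf(z/sqrt(2)))
erf(-1.6122) = -0.9774
CDF = 0.0113
Percentile rank = 0.0113 * 100 = 1.13

1.13


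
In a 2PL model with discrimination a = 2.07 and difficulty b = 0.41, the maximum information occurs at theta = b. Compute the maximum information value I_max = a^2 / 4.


For 2PL, max info at theta = b = 0.41
I_max = a^2 / 4 = 2.07^2 / 4
= 4.2849 / 4
I_max = 1.0712

1.0712


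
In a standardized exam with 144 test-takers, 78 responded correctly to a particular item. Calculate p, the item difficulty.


Item difficulty p = number correct / total examinees
p = 78 / 144
p = 0.5417

0.5417


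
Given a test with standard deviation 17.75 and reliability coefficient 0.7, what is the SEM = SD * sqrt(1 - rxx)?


SEM = SD * sqrt(1 - rxx)
SEM = 17.75 * sqrt(1 - 0.7)
SEM = 17.75 * sqrt(0.3) = 17.75 * 0.547723
SEM = 9.7221

9.7221


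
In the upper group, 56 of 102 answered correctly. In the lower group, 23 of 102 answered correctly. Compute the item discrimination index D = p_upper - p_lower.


p_upper = 56/102 = 0.549
p_lower = 23/102 = 0.2255
D = 0.549 - 0.2255 = 0.3235

0.3235


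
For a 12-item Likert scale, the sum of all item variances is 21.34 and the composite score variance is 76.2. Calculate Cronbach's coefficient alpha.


alpha = (k/(k-1)) * (1 - sum(si^2)/s_total^2)
= (12/11) * (1 - 21.34/76.2)
alpha = 0.7854

0.7854


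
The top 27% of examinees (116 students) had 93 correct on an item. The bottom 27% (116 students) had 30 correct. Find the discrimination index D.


p_upper = 93/116 = 0.8017
p_lower = 30/116 = 0.2586
D = 0.8017 - 0.2586 = 0.5431

0.5431


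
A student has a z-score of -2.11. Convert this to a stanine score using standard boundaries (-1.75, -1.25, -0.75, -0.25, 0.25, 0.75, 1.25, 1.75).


Stanine boundaries: [-1.75, -1.25, -0.75, -0.25, 0.25, 0.75, 1.25, 1.75]
z = -2.11
Check each boundary:
  z < -1.75
  z < -1.25
  z < -0.75
  z < -0.25
  z < 0.25
  z < 0.75
  z < 1.25
  z < 1.75
Highest qualifying boundary gives stanine = 1

1


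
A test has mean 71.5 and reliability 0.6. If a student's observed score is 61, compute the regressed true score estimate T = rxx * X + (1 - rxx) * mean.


T_est = rxx * X + (1 - rxx) * mean
T_est = 0.6 * 61 + 0.4 * 71.5
T_est = 36.6 + 28.6
T_est = 65.2

65.2


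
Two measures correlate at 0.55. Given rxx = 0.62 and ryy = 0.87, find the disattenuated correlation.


r_corrected = rxy / sqrt(rxx * ryy)
= 0.55 / sqrt(0.62 * 0.87)
= 0.55 / sqrt(0.5394)
= 0.55 / 0.734439
r_corrected = 0.7489

0.7489


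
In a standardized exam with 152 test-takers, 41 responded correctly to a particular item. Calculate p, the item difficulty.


Item difficulty p = number correct / total examinees
p = 41 / 152
p = 0.2697

0.2697


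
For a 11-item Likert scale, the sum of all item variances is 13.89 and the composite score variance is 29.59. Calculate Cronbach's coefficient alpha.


alpha = (k/(k-1)) * (1 - sum(si^2)/s_total^2)
= (11/10) * (1 - 13.89/29.59)
alpha = 0.5836

0.5836


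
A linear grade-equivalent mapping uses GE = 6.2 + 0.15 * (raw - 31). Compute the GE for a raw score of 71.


raw - median = 71 - 31 = 40
slope * diff = 0.15 * 40 = 6.0
GE = 6.2 + 6.0
GE = 12.2

12.2


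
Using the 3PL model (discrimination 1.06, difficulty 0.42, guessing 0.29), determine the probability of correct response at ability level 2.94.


logit = 1.06*(2.94 - 0.42) = 2.6712
P* = 1/(1 + exp(-2.6712)) = 0.9353
P = 0.29 + (1 - 0.29) * 0.9353
P = 0.9541

0.9541


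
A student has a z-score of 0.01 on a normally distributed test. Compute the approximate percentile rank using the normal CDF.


CDF(z) = 0.5 * (1 + erf(z/sqrt(2)))
erf(0.0071) = 0.008
CDF = 0.504
Percentile rank = 0.504 * 100 = 50.4

50.4


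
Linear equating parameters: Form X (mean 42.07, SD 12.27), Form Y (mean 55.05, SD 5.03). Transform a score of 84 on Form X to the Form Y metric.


slope = SD_Y / SD_X = 5.03 / 12.27 ~ 0.4099
intercept = mean_Y - slope * mean_X = 55.05 - (5.03 / 12.27) * 42.07 ~ 37.8037
Y = slope * X + intercept. To avoid rounding drift from the rounded slope/intercept, evaluate the equivalent form Y = mean_Y + SD_Y * (X - mean_X) / SD_X at full precision:
Y = 55.05 + 5.03 * (84 - 42.07) / 12.27
Y = 55.05 + 5.03 * 41.93 / 12.27
Y = 55.05 + 210.9079 / 12.27
Y = 55.05 + 17.1889
Y = 72.2389

72.2389


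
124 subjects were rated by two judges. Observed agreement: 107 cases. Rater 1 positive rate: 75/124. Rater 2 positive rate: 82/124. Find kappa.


P_o = 107/124 = 0.862903
P_e = (75*82 + 49*42) / 15376 = 0.533819
kappa = (P_o - P_e) / (1 - P_e)
kappa = (0.862903 - 0.533819) / (1 - 0.533819)
kappa = 0.7059

0.7059


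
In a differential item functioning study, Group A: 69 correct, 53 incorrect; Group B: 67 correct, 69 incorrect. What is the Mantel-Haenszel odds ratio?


Odds_A = 69/53 = 1.3019
Odds_B = 67/69 = 0.971
OR = Odds_A / Odds_B = 1.3019 / 0.971
Exactly, OR = (69 * 69) / (53 * 67) = 4761 / 3551
OR = 1.3407

1.3407


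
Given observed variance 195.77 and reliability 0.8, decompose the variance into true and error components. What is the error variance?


var_true = rxx * var_obs = 0.8 * 195.77 = 156.616
var_error = var_obs - var_true
var_error = 195.77 - 156.616
var_error = 39.154

39.154


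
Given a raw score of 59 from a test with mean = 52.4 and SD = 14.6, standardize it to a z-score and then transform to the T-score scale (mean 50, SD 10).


z = (X - mean) / SD = (59 - 52.4) / 14.6
z = 6.6 / 14.6
z = 0.4521
T-score = T = 50 + 10z
Carry z at full precision (z = 6.6 / 14.6) into the conversion:
T-score = 50 + 10 * (6.6 / 14.6) = 50 + 66 / 14.6
T-score = 50 + 4.5205
T-score = 54.5205

54.5205


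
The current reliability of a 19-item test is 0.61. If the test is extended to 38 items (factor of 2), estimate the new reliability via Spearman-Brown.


r_new = (n * rxx) / (1 + (n-1) * rxx)
r_new = (2 * 0.61) / (1 + 1 * 0.61)
r_new = 1.22 / 1.61
r_new = 0.7578

0.7578


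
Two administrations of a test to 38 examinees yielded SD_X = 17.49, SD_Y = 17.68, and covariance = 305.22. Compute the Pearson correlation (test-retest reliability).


r = cov(X,Y) / (SD_X * SD_Y)
r = 305.22 / (17.49 * 17.68)
r = 305.22 / 309.2232
r = 0.9871

0.9871


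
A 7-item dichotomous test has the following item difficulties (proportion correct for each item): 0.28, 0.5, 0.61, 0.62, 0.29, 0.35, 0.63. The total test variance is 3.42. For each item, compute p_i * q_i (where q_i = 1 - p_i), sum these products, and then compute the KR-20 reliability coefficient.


For each item, compute p_i * q_i:
  Item 1: 0.28 * 0.72 = 0.2016
  Item 2: 0.5 * 0.5 = 0.25
  Item 3: 0.61 * 0.39 = 0.2379
  Item 4: 0.62 * 0.38 = 0.2356
  Item 5: 0.29 * 0.71 = 0.2059
  Item 6: 0.35 * 0.65 = 0.2275
  Item 7: 0.63 * 0.37 = 0.2331
Sum(p_i * q_i) = 0.2016 + 0.25 + 0.2379 + 0.2356 + 0.2059 + 0.2275 + 0.2331 = 1.5916
KR-20 = (k/(k-1)) * (1 - Sum(p_i*q_i) / Var_total)
= (7/6) * (1 - 1.5916/3.42)
= 1.1667 * 0.5346
KR-20 = 0.6237

0.6237


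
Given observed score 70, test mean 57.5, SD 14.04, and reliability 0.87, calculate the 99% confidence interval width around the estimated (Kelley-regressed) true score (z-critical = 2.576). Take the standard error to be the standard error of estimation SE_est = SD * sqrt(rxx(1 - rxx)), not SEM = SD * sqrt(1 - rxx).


True score estimate = 0.87*70 + 0.13*57.5 = 68.375
SE_est = SD * sqrt(rxx * (1 - rxx)) = 14.04 * sqrt(0.87 * 0.13) = 14.04 * sqrt(0.1131) = 4.7217
CI = T_est +/- z * SE_est, so width = 2 * z * SE_est = 2 * 2.576 * 4.7217
Width = 24.3262

24.3262


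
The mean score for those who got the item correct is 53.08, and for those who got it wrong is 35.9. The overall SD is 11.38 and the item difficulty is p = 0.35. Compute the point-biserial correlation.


q = 1 - p = 0.65
rpb = ((M1 - M0) / SD) * sqrt(p * q)
rpb = ((53.08 - 35.9) / 11.38) * sqrt(0.35 * 0.65)
rpb = 0.7201

0.7201


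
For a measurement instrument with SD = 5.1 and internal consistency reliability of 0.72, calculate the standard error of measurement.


SEM = SD * sqrt(1 - rxx)
SEM = 5.1 * sqrt(1 - 0.72)
SEM = 5.1 * sqrt(0.28) = 5.1 * 0.52915
SEM = 2.6987

2.6987


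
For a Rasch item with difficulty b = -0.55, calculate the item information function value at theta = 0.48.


P = 1/(1+exp(-(0.48--0.55))) = 0.7369
I = P*(1-P) = 0.7369 * 0.2631
I = 0.1939

0.1939


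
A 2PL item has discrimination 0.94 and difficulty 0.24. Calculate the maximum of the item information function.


For 2PL, max info at theta = b = 0.24
I_max = a^2 / 4 = 0.94^2 / 4
= 0.8836 / 4
I_max = 0.2209

0.2209


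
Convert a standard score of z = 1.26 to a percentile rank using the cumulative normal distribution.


CDF(z) = 0.5 * (1 + erf(z/sqrt(2)))
erf(0.891) = 0.7923
CDF = 0.8962
Percentile rank = 0.8962 * 100 = 89.62

89.62


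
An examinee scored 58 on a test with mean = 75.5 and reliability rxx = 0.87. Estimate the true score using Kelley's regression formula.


T_est = rxx * X + (1 - rxx) * mean
T_est = 0.87 * 58 + 0.13 * 75.5
T_est = 50.46 + 9.815
T_est = 60.275

60.275


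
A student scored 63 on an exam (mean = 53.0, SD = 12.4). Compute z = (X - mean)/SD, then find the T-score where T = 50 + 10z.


z = (X - mean) / SD = (63 - 53.0) / 12.4
z = 10.0 / 12.4
z = 0.8065
T-score = T = 50 + 10z
Carry z at full precision (z = 10.0 / 12.4) into the conversion:
T-score = 50 + 10 * (10.0 / 12.4) = 50 + 100 / 12.4
T-score = 50 + 8.0645
T-score = 58.0645

58.0645


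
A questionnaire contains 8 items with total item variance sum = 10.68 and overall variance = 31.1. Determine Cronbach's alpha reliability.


alpha = (k/(k-1)) * (1 - sum(si^2)/s_total^2)
= (8/7) * (1 - 10.68/31.1)
alpha = 0.7504

0.7504


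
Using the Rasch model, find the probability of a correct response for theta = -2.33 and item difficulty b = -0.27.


theta - b = -2.33 - -0.27 = -2.06
exp(-(theta - b)) = exp(2.06) = 7.846
P = 1 / (1 + 7.846)
P = 0.113

0.113


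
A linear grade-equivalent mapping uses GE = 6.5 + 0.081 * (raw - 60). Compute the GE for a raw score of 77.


raw - median = 77 - 60 = 17
slope * diff = 0.081 * 17 = 1.377
GE = 6.5 + 1.377
GE = 7.877

7.877


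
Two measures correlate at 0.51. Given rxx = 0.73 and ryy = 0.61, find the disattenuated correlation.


r_corrected = rxy / sqrt(rxx * ryy)
= 0.51 / sqrt(0.73 * 0.61)
= 0.51 / sqrt(0.4453)
= 0.51 / 0.667308
r_corrected = 0.7643

0.7643


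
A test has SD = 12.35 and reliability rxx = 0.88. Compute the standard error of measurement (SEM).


SEM = SD * sqrt(1 - rxx)
SEM = 12.35 * sqrt(1 - 0.88)
SEM = 12.35 * sqrt(0.12) = 12.35 * 0.34641
SEM = 4.2782

4.2782


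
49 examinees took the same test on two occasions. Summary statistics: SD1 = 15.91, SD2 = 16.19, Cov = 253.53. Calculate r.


r = cov(X,Y) / (SD_X * SD_Y)
r = 253.53 / (15.91 * 16.19)
r = 253.53 / 257.5829
r = 0.9843

0.9843


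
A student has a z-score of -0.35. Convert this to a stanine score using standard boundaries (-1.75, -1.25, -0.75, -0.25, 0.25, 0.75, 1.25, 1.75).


Stanine boundaries: [-1.75, -1.25, -0.75, -0.25, 0.25, 0.75, 1.25, 1.75]
z = -0.35
Check each boundary:
  z >= -1.75 -> could be stanine 2
  z >= -1.25 -> could be stanine 3
  z >= -0.75 -> could be stanine 4
  z < -0.25
  z < 0.25
  z < 0.75
  z < 1.25
  z < 1.75
Highest qualifying boundary gives stanine = 4

4


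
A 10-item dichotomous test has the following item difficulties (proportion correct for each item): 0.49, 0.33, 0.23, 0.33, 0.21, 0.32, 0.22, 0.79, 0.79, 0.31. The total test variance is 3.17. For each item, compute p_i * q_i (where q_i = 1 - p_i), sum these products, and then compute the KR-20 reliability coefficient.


For each item, compute p_i * q_i:
  Item 1: 0.49 * 0.51 = 0.2499
  Item 2: 0.33 * 0.67 = 0.2211
  Item 3: 0.23 * 0.77 = 0.1771
  Item 4: 0.33 * 0.67 = 0.2211
  Item 5: 0.21 * 0.79 = 0.1659
  Item 6: 0.32 * 0.68 = 0.2176
  Item 7: 0.22 * 0.78 = 0.1716
  Item 8: 0.79 * 0.21 = 0.1659
  Item 9: 0.79 * 0.21 = 0.1659
  Item 10: 0.31 * 0.69 = 0.2139
Sum(p_i * q_i) = 0.2499 + 0.2211 + 0.1771 + 0.2211 + 0.1659 + 0.2176 + 0.1716 + 0.1659 + 0.1659 + 0.2139 = 1.97
KR-20 = (k/(k-1)) * (1 - Sum(p_i*q_i) / Var_total)
= (10/9) * (1 - 1.97/3.17)
= 1.1111 * 0.3785
KR-20 = 0.4206

0.4206


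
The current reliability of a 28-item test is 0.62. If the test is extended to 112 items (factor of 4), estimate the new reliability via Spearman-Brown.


r_new = (n * rxx) / (1 + (n-1) * rxx)
r_new = (4 * 0.62) / (1 + 3 * 0.62)
r_new = 2.48 / 2.86
r_new = 0.8671

0.8671


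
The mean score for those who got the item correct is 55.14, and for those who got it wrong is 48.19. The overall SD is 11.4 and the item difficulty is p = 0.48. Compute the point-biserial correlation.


q = 1 - p = 0.52
rpb = ((M1 - M0) / SD) * sqrt(p * q)
rpb = ((55.14 - 48.19) / 11.4) * sqrt(0.48 * 0.52)
rpb = 0.3046

0.3046


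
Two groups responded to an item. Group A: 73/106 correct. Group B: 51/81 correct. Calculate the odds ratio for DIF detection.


Odds_A = 73/33 = 2.2121
Odds_B = 51/30 = 1.7
OR = Odds_A / Odds_B = 2.2121 / 1.7
Exactly, OR = (73 * 30) / (33 * 51) = 2190 / 1683
OR = 1.3012

1.3012


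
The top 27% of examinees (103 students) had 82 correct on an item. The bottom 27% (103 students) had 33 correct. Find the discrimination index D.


p_upper = 82/103 = 0.7961
p_lower = 33/103 = 0.3204
D = 0.7961 - 0.3204 = 0.4757

0.4757


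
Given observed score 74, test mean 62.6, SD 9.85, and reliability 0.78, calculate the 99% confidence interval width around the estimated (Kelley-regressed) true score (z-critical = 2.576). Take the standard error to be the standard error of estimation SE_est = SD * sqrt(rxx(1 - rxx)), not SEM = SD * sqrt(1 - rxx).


True score estimate = 0.78*74 + 0.22*62.6 = 71.492
SE_est = SD * sqrt(rxx * (1 - rxx)) = 9.85 * sqrt(0.78 * 0.22) = 9.85 * sqrt(0.1716) = 4.080326
CI = T_est +/- z * SE_est, so width = 2 * z * SE_est = 2 * 2.576 * 4.080326
Width = 21.0218

21.0218


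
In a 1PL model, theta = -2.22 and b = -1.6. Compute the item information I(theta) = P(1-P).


P = 1/(1+exp(-(-2.22--1.6))) = 0.3498
I = P*(1-P) = 0.3498 * 0.6502
I = 0.2274

0.2274


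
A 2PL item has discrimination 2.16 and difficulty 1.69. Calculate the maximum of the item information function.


For 2PL, max info at theta = b = 1.69
I_max = a^2 / 4 = 2.16^2 / 4
= 4.6656 / 4
I_max = 1.1664

1.1664


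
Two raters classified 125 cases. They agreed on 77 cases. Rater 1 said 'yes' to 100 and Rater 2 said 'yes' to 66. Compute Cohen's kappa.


P_o = 77/125 = 0.616
P_e = (100*66 + 25*59) / 15625 = 0.5168
kappa = (P_o - P_e) / (1 - P_e)
kappa = (0.616 - 0.5168) / (1 - 0.5168)
kappa = 0.2053

0.2053


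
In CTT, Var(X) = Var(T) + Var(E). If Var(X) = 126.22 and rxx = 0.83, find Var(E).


var_true = rxx * var_obs = 0.83 * 126.22 = 104.7626
var_error = var_obs - var_true
var_error = 126.22 - 104.7626
var_error = 21.4574

21.4574


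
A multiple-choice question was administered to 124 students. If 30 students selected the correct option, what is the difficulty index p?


Item difficulty p = number correct / total examinees
p = 30 / 124
p = 0.2419

0.2419


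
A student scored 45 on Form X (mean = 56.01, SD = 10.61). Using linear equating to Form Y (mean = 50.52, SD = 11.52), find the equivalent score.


slope = SD_Y / SD_X = 11.52 / 10.61 ~ 1.0858
intercept = mean_Y - slope * mean_X = 50.52 - (11.52 / 10.61) * 56.01 ~ -10.2939
Y = slope * X + intercept. To avoid rounding drift from the rounded slope/intercept, evaluate the equivalent form Y = mean_Y + SD_Y * (X - mean_X) / SD_X at full precision:
Y = 50.52 + 11.52 * (45 - 56.01) / 10.61
Y = 50.52 - 11.52 * 11.01 / 10.61
Y = 50.52 - 126.8352 / 10.61
Y = 50.52 - 11.9543
Y = 38.5657

38.5657


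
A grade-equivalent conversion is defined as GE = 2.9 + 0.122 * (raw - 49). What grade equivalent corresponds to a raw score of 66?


raw - median = 66 - 49 = 17
slope * diff = 0.122 * 17 = 2.074
GE = 2.9 + 2.074
GE = 4.974

4.974


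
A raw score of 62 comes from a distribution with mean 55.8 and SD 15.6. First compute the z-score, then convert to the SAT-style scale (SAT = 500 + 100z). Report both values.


z = (X - mean) / SD = (62 - 55.8) / 15.6
z = 6.2 / 15.6
z = 0.3974
SAT-scale = SAT = 500 + 100z
Carry z at full precision (z = 6.2 / 15.6) into the conversion:
SAT-scale = 500 + 100 * (6.2 / 15.6) = 500 + 620 / 15.6
SAT-scale = 500 + 39.7436
SAT-scale = 539.7436

539.7436


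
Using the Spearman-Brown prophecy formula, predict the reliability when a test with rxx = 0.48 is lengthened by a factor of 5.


r_new = (n * rxx) / (1 + (n-1) * rxx)
r_new = (5 * 0.48) / (1 + 4 * 0.48)
r_new = 2.4 / 2.92
r_new = 0.8219

0.8219


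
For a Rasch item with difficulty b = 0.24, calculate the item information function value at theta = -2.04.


P = 1/(1+exp(-(-2.04-0.24))) = 0.0928
I = P*(1-P) = 0.0928 * 0.9072
I = 0.0842

0.0842


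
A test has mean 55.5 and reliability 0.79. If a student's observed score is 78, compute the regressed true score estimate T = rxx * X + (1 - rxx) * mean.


T_est = rxx * X + (1 - rxx) * mean
T_est = 0.79 * 78 + 0.21 * 55.5
T_est = 61.62 + 11.655
T_est = 73.275

73.275


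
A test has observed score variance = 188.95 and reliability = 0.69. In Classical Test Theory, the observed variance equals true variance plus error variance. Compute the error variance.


var_true = rxx * var_obs = 0.69 * 188.95 = 130.3755
var_error = var_obs - var_true
var_error = 188.95 - 130.3755
var_error = 58.5745

58.5745


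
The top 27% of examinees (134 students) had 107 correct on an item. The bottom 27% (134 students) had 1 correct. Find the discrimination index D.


p_upper = 107/134 = 0.7985
p_lower = 1/134 = 0.0075
D = 0.7985 - 0.0075 = 0.791

0.791


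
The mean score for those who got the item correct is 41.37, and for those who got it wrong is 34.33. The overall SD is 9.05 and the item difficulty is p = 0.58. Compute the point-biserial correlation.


q = 1 - p = 0.42
rpb = ((M1 - M0) / SD) * sqrt(p * q)
rpb = ((41.37 - 34.33) / 9.05) * sqrt(0.58 * 0.42)
rpb = 0.3839

0.3839


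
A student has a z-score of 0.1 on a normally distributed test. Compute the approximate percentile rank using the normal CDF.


CDF(z) = 0.5 * (1 + erf(z/sqrt(2)))
erf(0.0707) = 0.0797
CDF = 0.5398
Percentile rank = 0.5398 * 100 = 53.98

53.98


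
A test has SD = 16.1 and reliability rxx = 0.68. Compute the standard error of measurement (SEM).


SEM = SD * sqrt(1 - rxx)
SEM = 16.1 * sqrt(1 - 0.68)
SEM = 16.1 * sqrt(0.32) = 16.1 * 0.565685
SEM = 9.1075

9.1075


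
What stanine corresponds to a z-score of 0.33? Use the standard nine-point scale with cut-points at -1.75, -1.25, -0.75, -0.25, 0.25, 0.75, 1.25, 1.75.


Stanine boundaries: [-1.75, -1.25, -0.75, -0.25, 0.25, 0.75, 1.25, 1.75]
z = 0.33
Check each boundary:
  z >= -1.75 -> could be stanine 2
  z >= -1.25 -> could be stanine 3
  z >= -0.75 -> could be stanine 4
  z >= -0.25 -> could be stanine 5
  z >= 0.25 -> could be stanine 6
  z < 0.75
  z < 1.25
  z < 1.75
Highest qualifying boundary gives stanine = 6

6


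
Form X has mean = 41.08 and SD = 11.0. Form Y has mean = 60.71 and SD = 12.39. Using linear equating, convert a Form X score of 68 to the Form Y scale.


slope = SD_Y / SD_X = 12.39 / 11.0 ~ 1.1264
intercept = mean_Y - slope * mean_X = 60.71 - (12.39 / 11.0) * 41.08 ~ 14.439
Y = slope * X + intercept. To avoid rounding drift from the rounded slope/intercept, evaluate the equivalent form Y = mean_Y + SD_Y * (X - mean_X) / SD_X at full precision:
Y = 60.71 + 12.39 * (68 - 41.08) / 11.0
Y = 60.71 + 12.39 * 26.92 / 11.0
Y = 60.71 + 333.5388 / 11.0
Y = 60.71 + 30.3217
Y = 91.0317

91.0317


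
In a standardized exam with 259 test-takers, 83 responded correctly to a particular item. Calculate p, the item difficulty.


Item difficulty p = number correct / total examinees
p = 83 / 259
p = 0.3205

0.3205


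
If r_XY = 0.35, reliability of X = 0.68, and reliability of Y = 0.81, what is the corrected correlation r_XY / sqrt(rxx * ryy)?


r_corrected = rxy / sqrt(rxx * ryy)
= 0.35 / sqrt(0.68 * 0.81)
= 0.35 / sqrt(0.5508)
= 0.35 / 0.742159
r_corrected = 0.4716

0.4716


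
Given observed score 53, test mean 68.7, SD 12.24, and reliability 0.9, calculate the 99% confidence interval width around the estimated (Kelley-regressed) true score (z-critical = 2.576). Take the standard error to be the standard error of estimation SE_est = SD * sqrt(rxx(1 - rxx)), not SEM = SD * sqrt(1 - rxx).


True score estimate = 0.9*53 + 0.1*68.7 = 54.57
SE_est = SD * sqrt(rxx * (1 - rxx)) = 12.24 * sqrt(0.9 * 0.1) = 12.24 * sqrt(0.09) = 3.672
CI = T_est +/- z * SE_est, so width = 2 * z * SE_est = 2 * 2.576 * 3.672
Width = 18.9181

18.9181


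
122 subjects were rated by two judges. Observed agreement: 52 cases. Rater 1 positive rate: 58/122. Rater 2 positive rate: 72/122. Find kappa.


P_o = 52/122 = 0.42623
P_e = (58*72 + 64*50) / 14884 = 0.495566
kappa = (P_o - P_e) / (1 - P_e)
kappa = (0.42623 - 0.495566) / (1 - 0.495566)
kappa = -0.1375

-0.1375


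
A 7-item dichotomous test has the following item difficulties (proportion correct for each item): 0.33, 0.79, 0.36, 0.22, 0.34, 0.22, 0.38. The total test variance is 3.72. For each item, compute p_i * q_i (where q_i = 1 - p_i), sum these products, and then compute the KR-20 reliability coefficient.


For each item, compute p_i * q_i:
  Item 1: 0.33 * 0.67 = 0.2211
  Item 2: 0.79 * 0.21 = 0.1659
  Item 3: 0.36 * 0.64 = 0.2304
  Item 4: 0.22 * 0.78 = 0.1716
  Item 5: 0.34 * 0.66 = 0.2244
  Item 6: 0.22 * 0.78 = 0.1716
  Item 7: 0.38 * 0.62 = 0.2356
Sum(p_i * q_i) = 0.2211 + 0.1659 + 0.2304 + 0.1716 + 0.2244 + 0.1716 + 0.2356 = 1.4206
KR-20 = (k/(k-1)) * (1 - Sum(p_i*q_i) / Var_total)
= (7/6) * (1 - 1.4206/3.72)
= 1.1667 * 0.6181
KR-20 = 0.7211

0.7211


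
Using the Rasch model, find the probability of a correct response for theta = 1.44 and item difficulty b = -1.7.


theta - b = 1.44 - -1.7 = 3.14
exp(-(theta - b)) = exp(-3.14) = 0.0433
P = 1 / (1 + 0.0433)
P = 0.9585

0.9585


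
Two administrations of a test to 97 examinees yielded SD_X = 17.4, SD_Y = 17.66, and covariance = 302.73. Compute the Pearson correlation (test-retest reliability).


r = cov(X,Y) / (SD_X * SD_Y)
r = 302.73 / (17.4 * 17.66)
r = 302.73 / 307.284
r = 0.9852

0.9852


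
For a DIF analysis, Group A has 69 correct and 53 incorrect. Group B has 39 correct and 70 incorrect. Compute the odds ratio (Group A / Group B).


Odds_A = 69/53 = 1.3019
Odds_B = 39/70 = 0.5571
OR = Odds_A / Odds_B = 1.3019 / 0.5571
Exactly, OR = (69 * 70) / (53 * 39) = 4830 / 2067
OR = 2.3367

2.3367


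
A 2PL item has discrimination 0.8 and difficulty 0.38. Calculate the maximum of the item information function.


For 2PL, max info at theta = b = 0.38
I_max = a^2 / 4 = 0.8^2 / 4
= 0.64 / 4
I_max = 0.16

0.16


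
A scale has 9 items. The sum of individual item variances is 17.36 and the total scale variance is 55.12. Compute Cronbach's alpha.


alpha = (k/(k-1)) * (1 - sum(si^2)/s_total^2)
= (9/8) * (1 - 17.36/55.12)
alpha = 0.7707

0.7707


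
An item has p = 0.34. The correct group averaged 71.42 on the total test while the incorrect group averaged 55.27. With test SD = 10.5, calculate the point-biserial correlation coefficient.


q = 1 - p = 0.66
rpb = ((M1 - M0) / SD) * sqrt(p * q)
rpb = ((71.42 - 55.27) / 10.5) * sqrt(0.34 * 0.66)
rpb = 0.7286

0.7286


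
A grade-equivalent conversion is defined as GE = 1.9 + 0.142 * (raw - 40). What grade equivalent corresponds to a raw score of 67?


raw - median = 67 - 40 = 27
slope * diff = 0.142 * 27 = 3.834
GE = 1.9 + 3.834
GE = 5.734

5.734


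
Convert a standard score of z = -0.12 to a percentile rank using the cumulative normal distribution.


CDF(z) = 0.5 * (1 + erf(z/sqrt(2)))
erf(-0.0849) = -0.0955
CDF = 0.4522
Percentile rank = 0.4522 * 100 = 45.22

45.22


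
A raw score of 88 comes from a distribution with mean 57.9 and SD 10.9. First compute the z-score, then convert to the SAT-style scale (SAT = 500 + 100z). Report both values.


z = (X - mean) / SD = (88 - 57.9) / 10.9
z = 30.1 / 10.9
z = 2.7615
SAT-scale = SAT = 500 + 100z
Carry z at full precision (z = 30.1 / 10.9) into the conversion:
SAT-scale = 500 + 100 * (30.1 / 10.9) = 500 + 3010 / 10.9
SAT-scale = 500 + 276.1468
SAT-scale = 776.1468

776.1468


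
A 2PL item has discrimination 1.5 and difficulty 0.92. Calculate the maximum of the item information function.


For 2PL, max info at theta = b = 0.92
I_max = a^2 / 4 = 1.5^2 / 4
= 2.25 / 4
I_max = 0.5625

0.5625


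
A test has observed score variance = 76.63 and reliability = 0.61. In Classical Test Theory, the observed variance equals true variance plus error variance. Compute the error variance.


var_true = rxx * var_obs = 0.61 * 76.63 = 46.7443
var_error = var_obs - var_true
var_error = 76.63 - 46.7443
var_error = 29.8857

29.8857


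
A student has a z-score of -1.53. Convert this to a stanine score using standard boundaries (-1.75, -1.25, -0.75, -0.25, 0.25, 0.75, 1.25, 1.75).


Stanine boundaries: [-1.75, -1.25, -0.75, -0.25, 0.25, 0.75, 1.25, 1.75]
z = -1.53
Check each boundary:
  z >= -1.75 -> could be stanine 2
  z < -1.25
  z < -0.75
  z < -0.25
  z < 0.25
  z < 0.75
  z < 1.25
  z < 1.75
Highest qualifying boundary gives stanine = 2

2


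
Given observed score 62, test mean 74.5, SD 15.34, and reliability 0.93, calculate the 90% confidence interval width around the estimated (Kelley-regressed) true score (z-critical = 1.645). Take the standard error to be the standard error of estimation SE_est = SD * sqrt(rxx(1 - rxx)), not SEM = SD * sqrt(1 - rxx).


True score estimate = 0.93*62 + 0.07*74.5 = 62.875
SE_est = SD * sqrt(rxx * (1 - rxx)) = 15.34 * sqrt(0.93 * 0.07) = 15.34 * sqrt(0.0651) = 3.913955
CI = T_est +/- z * SE_est, so width = 2 * z * SE_est = 2 * 1.645 * 3.913955
Width = 12.8769

12.8769


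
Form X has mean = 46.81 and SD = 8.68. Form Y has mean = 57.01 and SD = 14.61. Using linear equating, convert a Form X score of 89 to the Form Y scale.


slope = SD_Y / SD_X = 14.61 / 8.68 ~ 1.6832
intercept = mean_Y - slope * mean_X = 57.01 - (14.61 / 8.68) * 46.81 ~ -21.7796
Y = slope * X + intercept. To avoid rounding drift from the rounded slope/intercept, evaluate the equivalent form Y = mean_Y + SD_Y * (X - mean_X) / SD_X at full precision:
Y = 57.01 + 14.61 * (89 - 46.81) / 8.68
Y = 57.01 + 14.61 * 42.19 / 8.68
Y = 57.01 + 616.3959 / 8.68
Y = 57.01 + 71.0134
Y = 128.0234

128.0234


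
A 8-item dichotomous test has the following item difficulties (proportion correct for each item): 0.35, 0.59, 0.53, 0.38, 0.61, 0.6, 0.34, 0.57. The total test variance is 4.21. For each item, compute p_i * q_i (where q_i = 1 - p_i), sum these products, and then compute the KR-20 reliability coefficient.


For each item, compute p_i * q_i:
  Item 1: 0.35 * 0.65 = 0.2275
  Item 2: 0.59 * 0.41 = 0.2419
  Item 3: 0.53 * 0.47 = 0.2491
  Item 4: 0.38 * 0.62 = 0.2356
  Item 5: 0.61 * 0.39 = 0.2379
  Item 6: 0.6 * 0.4 = 0.24
  Item 7: 0.34 * 0.66 = 0.2244
  Item 8: 0.57 * 0.43 = 0.2451
Sum(p_i * q_i) = 0.2275 + 0.2419 + 0.2491 + 0.2356 + 0.2379 + 0.24 + 0.2244 + 0.2451 = 1.9015
KR-20 = (k/(k-1)) * (1 - Sum(p_i*q_i) / Var_total)
= (8/7) * (1 - 1.9015/4.21)
= 1.1429 * 0.5483
KR-20 = 0.6267

0.6267


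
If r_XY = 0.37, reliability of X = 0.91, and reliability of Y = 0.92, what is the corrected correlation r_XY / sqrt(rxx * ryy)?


r_corrected = rxy / sqrt(rxx * ryy)
= 0.37 / sqrt(0.91 * 0.92)
= 0.37 / sqrt(0.8372)
= 0.37 / 0.914986
r_corrected = 0.4044

0.4044


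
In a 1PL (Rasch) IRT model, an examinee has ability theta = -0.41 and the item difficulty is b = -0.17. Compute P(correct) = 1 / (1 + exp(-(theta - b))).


theta - b = -0.41 - -0.17 = -0.24
exp(-(theta - b)) = exp(0.24) = 1.2712
P = 1 / (1 + 1.2712)
P = 0.4403

0.4403


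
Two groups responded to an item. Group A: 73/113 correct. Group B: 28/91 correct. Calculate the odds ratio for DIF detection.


Odds_A = 73/40 = 1.825
Odds_B = 28/63 = 0.4444
OR = Odds_A / Odds_B = 1.825 / 0.4444
Exactly, OR = (73 * 63) / (40 * 28) = 4599 / 1120
OR = 4.1063

4.1063


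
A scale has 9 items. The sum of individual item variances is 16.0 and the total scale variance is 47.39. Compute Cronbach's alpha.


alpha = (k/(k-1)) * (1 - sum(si^2)/s_total^2)
= (9/8) * (1 - 16.0/47.39)
alpha = 0.7452

0.7452


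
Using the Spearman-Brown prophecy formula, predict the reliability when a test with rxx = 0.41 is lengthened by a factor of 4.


r_new = (n * rxx) / (1 + (n-1) * rxx)
r_new = (4 * 0.41) / (1 + 3 * 0.41)
r_new = 1.64 / 2.23
r_new = 0.7354

0.7354


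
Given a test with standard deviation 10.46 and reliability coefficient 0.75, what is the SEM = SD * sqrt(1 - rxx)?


SEM = SD * sqrt(1 - rxx)
SEM = 10.46 * sqrt(1 - 0.75)
SEM = 10.46 * sqrt(0.25) = 10.46 * 0.5
SEM = 5.23

5.23


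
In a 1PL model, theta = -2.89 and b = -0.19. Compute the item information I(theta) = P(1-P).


P = 1/(1+exp(-(-2.89--0.19))) = 0.063
I = P*(1-P) = 0.063 * 0.937
I = 0.059

0.059


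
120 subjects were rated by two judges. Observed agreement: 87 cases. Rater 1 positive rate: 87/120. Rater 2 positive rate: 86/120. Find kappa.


P_o = 87/120 = 0.725
P_e = (87*86 + 33*34) / 14400 = 0.5975
kappa = (P_o - P_e) / (1 - P_e)
kappa = (0.725 - 0.5975) / (1 - 0.5975)
kappa = 0.3168

0.3168


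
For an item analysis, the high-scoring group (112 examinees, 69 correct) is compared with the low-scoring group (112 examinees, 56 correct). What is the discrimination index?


p_upper = 69/112 = 0.6161
p_lower = 56/112 = 0.5
D = 0.6161 - 0.5 = 0.1161

0.1161


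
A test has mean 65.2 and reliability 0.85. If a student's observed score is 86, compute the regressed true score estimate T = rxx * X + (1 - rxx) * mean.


T_est = rxx * X + (1 - rxx) * mean
T_est = 0.85 * 86 + 0.15 * 65.2
T_est = 73.1 + 9.78
T_est = 82.88

82.88


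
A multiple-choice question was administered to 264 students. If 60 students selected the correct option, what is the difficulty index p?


Item difficulty p = number correct / total examinees
p = 60 / 264
p = 0.2273

0.2273


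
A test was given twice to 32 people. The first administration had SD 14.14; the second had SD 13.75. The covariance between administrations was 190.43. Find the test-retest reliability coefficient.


r = cov(X,Y) / (SD_X * SD_Y)
r = 190.43 / (14.14 * 13.75)
r = 190.43 / 194.425
r = 0.9795

0.9795


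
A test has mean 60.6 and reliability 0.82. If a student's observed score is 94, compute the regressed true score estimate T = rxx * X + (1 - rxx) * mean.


T_est = rxx * X + (1 - rxx) * mean
T_est = 0.82 * 94 + 0.18 * 60.6
T_est = 77.08 + 10.908
T_est = 87.988

87.988


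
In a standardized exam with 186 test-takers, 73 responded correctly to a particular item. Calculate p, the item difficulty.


Item difficulty p = number correct / total examinees
p = 73 / 186
p = 0.3925

0.3925


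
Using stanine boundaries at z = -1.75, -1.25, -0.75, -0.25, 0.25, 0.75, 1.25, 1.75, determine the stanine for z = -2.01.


Stanine boundaries: [-1.75, -1.25, -0.75, -0.25, 0.25, 0.75, 1.25, 1.75]
z = -2.01
Check each boundary:
  z < -1.75
  z < -1.25
  z < -0.75
  z < -0.25
  z < 0.25
  z < 0.75
  z < 1.25
  z < 1.75
Highest qualifying boundary gives stanine = 1

1


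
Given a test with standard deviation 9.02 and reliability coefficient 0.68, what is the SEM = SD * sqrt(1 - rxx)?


SEM = SD * sqrt(1 - rxx)
SEM = 9.02 * sqrt(1 - 0.68)
SEM = 9.02 * sqrt(0.32) = 9.02 * 0.565685
SEM = 5.1025

5.1025


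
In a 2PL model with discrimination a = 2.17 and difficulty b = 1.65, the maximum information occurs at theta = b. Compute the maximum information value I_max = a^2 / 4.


For 2PL, max info at theta = b = 1.65
I_max = a^2 / 4 = 2.17^2 / 4
= 4.7089 / 4
I_max = 1.1772

1.1772


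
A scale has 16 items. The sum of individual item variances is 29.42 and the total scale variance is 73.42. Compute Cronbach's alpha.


alpha = (k/(k-1)) * (1 - sum(si^2)/s_total^2)
= (16/15) * (1 - 29.42/73.42)
alpha = 0.6392

0.6392


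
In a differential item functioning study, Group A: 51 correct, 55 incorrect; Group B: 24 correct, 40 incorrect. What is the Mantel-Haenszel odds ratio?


Odds_A = 51/55 = 0.9273
Odds_B = 24/40 = 0.6
OR = Odds_A / Odds_B = 0.9273 / 0.6
Exactly, OR = (51 * 40) / (55 * 24) = 2040 / 1320
OR = 1.5455

1.5455


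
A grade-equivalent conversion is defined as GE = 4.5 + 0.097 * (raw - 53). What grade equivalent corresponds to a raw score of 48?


raw - median = 48 - 53 = -5
slope * diff = 0.097 * -5 = -0.485
GE = 4.5 + -0.485
GE = 4.015

4.015


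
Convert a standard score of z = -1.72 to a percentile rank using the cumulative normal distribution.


CDF(z) = 0.5 * (1 + erf(z/sqrt(2)))
erf(-1.2162) = -0.9146
CDF = 0.0427
Percentile rank = 0.0427 * 100 = 4.27

4.27


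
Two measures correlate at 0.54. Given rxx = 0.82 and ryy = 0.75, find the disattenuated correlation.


r_corrected = rxy / sqrt(rxx * ryy)
= 0.54 / sqrt(0.82 * 0.75)
= 0.54 / sqrt(0.615)
= 0.54 / 0.784219
r_corrected = 0.6886

0.6886


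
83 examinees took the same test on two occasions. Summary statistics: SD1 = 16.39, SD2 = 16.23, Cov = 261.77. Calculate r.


r = cov(X,Y) / (SD_X * SD_Y)
r = 261.77 / (16.39 * 16.23)
r = 261.77 / 266.0097
r = 0.9841

0.9841


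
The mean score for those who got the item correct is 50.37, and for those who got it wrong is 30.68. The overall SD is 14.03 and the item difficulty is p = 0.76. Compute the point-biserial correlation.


q = 1 - p = 0.24
rpb = ((M1 - M0) / SD) * sqrt(p * q)
rpb = ((50.37 - 30.68) / 14.03) * sqrt(0.76 * 0.24)
rpb = 0.5994

0.5994
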